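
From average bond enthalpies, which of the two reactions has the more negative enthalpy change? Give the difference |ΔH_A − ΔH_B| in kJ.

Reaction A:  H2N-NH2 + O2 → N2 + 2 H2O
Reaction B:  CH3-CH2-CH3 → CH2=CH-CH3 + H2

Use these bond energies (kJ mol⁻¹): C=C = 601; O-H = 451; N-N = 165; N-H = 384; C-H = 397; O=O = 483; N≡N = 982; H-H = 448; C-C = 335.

Reaction A, by 682 kJ

Reaction A:
  Bonds broken (reactants):
    N-H: 4 × 384 = 1536
    N-N: 1 × 165 = 165
    O=O: 1 × 483 = 483
    Σ(broken) = 2184 kJ
  Bonds formed (products):
    N≡N: 1 × 982 = 982
    O-H: 4 × 451 = 1804
    Σ(formed) = 2786 kJ
  ΔH_A = 2184 − 2786 = −602 kJ
Reaction B:
  Bonds broken (reactants):
    C-C: 2 × 335 = 670
    C-H: 8 × 397 = 3176
    Σ(broken) = 3846 kJ
  Bonds formed (products):
    C-C: 1 × 335 = 335
    C-H: 6 × 397 = 2382
    C=C: 1 × 601 = 601
    H-H: 1 × 448 = 448
    Σ(formed) = 3766 kJ
  ΔH_B = 3846 − 3766 = +80 kJ
ΔH_A − ΔH_B = −682 kJ, so reaction A has the more negative ΔH; |ΔH_A − ΔH_B| = 682 kJ.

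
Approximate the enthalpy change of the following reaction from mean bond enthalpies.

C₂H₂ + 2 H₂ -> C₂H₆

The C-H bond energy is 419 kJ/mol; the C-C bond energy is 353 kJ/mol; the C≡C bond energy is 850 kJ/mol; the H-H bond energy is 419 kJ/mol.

ΔH ≈ −341 kJ

Bonds broken (reactants):
  C≡C: 1 × 850 = 850
  C-H: 2 × 419 = 838
  H-H: 2 × 419 = 838
  Σ(broken) = 2526 kJ
Bonds formed (products):
  C-C: 1 × 353 = 353
  C-H: 6 × 419 = 2514
  Σ(formed) = 2867 kJ
ΔH = Σ(broken) − Σ(formed) = 2526 − 2867 = −341 kJ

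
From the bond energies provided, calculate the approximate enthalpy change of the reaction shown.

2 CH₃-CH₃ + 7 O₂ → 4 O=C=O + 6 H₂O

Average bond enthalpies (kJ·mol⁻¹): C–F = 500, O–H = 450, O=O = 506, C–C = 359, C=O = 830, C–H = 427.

ΔH ≈ −2656 kJ

Bonds broken (reactants):
  C–C: 2 × 359 = 718
  C–H: 12 × 427 = 5124
  O=O: 7 × 506 = 3542
  Σ(broken) = 9384 kJ
Bonds formed (products):
  C=O: 8 × 830 = 6640
  O–H: 12 × 450 = 5400
  Σ(formed) = 12040 kJ
ΔH = Σ(broken) − Σ(formed) = 9384 − 12040 = −2656 kJ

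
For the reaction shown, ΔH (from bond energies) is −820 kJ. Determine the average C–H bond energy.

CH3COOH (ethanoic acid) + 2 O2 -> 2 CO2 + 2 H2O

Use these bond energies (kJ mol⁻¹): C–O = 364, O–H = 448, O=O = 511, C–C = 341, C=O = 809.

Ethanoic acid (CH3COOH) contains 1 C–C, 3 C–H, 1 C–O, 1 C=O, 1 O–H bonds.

D(C–H) ≈ 408 kJ/mol

Let D be the C–H bond energy.
Σ(broken) = 1×341 + 3×D + 1×364 + 1×809 + 1×448 + 2×511 = 2984 + 3D
Σ(formed) = 4×809 + 4×448 = 5028
ΔH = Σ(broken) − Σ(formed) = (2984 + 3D) − (5028) = −2044 + 3D
Setting this equal to −820 kJ gives 3D = 1224, so D = 408 kJ/mol.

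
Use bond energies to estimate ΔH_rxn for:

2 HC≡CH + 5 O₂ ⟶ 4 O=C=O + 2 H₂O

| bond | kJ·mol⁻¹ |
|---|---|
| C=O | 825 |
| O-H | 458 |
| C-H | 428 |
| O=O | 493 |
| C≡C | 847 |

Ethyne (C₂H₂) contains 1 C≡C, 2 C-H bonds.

ΔH ≈ −2561 kJ

Bonds broken (reactants):
  C≡C: 2 × 847 = 1694
  C-H: 4 × 428 = 1712
  O=O: 5 × 493 = 2465
  Σ(broken) = 5871 kJ
Bonds formed (products):
  C=O: 8 × 825 = 6600
  O-H: 4 × 458 = 1832
  Σ(formed) = 8432 kJ
ΔH = Σ(broken) − Σ(formed) = 5871 − 8432 = −2561 kJ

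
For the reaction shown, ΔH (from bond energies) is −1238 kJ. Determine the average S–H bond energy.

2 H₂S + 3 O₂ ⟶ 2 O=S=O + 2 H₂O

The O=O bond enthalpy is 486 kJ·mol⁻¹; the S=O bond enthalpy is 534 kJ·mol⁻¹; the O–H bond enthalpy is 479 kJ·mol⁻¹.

Let D be the S–H bond energy.
Σ(broken) = 3×486 + 4×D = 1458 + 4D
Σ(formed) = 4×479 + 4×534 = 4052
ΔH = Σ(broken) − Σ(formed) = (1458 + 4D) − (4052) = −2594 + 4D
Setting this equal to −1238 kJ gives 4D = 1356, so D = 339 kJ/mol.

D(S–H) ≈ 339 kJ/mol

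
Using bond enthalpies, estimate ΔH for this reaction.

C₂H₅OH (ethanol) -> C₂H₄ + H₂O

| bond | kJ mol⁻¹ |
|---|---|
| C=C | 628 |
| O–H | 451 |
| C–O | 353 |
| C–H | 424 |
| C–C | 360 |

Bonds broken (reactants):
  C–C: 1 × 360 = 360
  C–H: 5 × 424 = 2120
  C–O: 1 × 353 = 353
  O–H: 1 × 451 = 451
  Σ(broken) = 3284 kJ
Bonds formed (products):
  C–H: 4 × 424 = 1696
  C=C: 1 × 628 = 628
  O–H: 2 × 451 = 902
  Σ(formed) = 3226 kJ
ΔH = Σ(broken) − Σ(formed) = 3284 − 3226 = +58 kJ

ΔH ≈ +58 kJ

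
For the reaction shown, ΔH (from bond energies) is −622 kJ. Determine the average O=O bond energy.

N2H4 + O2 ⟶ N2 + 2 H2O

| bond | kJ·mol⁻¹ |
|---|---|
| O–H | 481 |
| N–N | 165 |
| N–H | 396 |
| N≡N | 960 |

D(O=O) ≈ 513 kJ/mol

Let D be the O=O bond energy.
Σ(broken) = 4×396 + 1×165 + 1×D = 1749 + D
Σ(formed) = 1×960 + 4×481 = 2884
ΔH = Σ(broken) − Σ(formed) = (1749 + D) − (2884) = −1135 + D
Setting this equal to −622 kJ gives D = 513 kJ/mol.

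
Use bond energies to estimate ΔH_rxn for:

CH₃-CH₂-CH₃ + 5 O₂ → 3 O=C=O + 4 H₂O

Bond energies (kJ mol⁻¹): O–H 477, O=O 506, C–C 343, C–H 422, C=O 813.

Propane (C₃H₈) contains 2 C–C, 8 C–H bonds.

Bonds broken (reactants):
  C–C: 2 × 343 = 686
  C–H: 8 × 422 = 3376
  O=O: 5 × 506 = 2530
  Σ(broken) = 6592 kJ
Bonds formed (products):
  C=O: 6 × 813 = 4878
  O–H: 8 × 477 = 3816
  Σ(formed) = 8694 kJ
ΔH = Σ(broken) − Σ(formed) = 6592 − 8694 = −2102 kJ

ΔH ≈ −2102 kJ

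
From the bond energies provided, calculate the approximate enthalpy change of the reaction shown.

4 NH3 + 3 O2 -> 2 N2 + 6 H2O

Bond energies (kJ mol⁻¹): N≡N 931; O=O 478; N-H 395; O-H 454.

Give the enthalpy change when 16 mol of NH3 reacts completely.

Bonds broken (reactants):
  N-H: 12 × 395 = 4740
  O=O: 3 × 478 = 1434
  Σ(broken) = 6174 kJ
Bonds formed (products):
  N≡N: 2 × 931 = 1862
  O-H: 12 × 454 = 5448
  Σ(formed) = 7310 kJ
ΔH = Σ(broken) − Σ(formed) = 6174 − 7310 = −1136 kJ
For 4× the reaction as written: 4 × (−1136) = −4544 kJ

ΔH = −4544 kJ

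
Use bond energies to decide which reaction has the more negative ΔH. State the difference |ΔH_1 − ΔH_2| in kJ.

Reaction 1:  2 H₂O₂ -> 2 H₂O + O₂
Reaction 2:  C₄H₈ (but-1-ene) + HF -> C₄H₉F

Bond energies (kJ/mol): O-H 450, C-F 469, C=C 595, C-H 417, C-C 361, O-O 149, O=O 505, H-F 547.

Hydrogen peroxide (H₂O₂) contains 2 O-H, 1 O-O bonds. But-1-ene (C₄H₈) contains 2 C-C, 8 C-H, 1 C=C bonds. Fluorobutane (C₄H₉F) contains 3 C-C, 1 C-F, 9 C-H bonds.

Reaction 1, by 102 kJ

Reaction 1:
  Bonds broken (reactants):
    O-H: 4 × 450 = 1800
    O-O: 2 × 149 = 298
    Σ(broken) = 2098 kJ
  Bonds formed (products):
    O-H: 4 × 450 = 1800
    O=O: 1 × 505 = 505
    Σ(formed) = 2305 kJ
  ΔH_1 = 2098 − 2305 = −207 kJ
Reaction 2:
  Bonds broken (reactants):
    C-C: 2 × 361 = 722
    C-H: 8 × 417 = 3336
    C=C: 1 × 595 = 595
    H-F: 1 × 547 = 547
    Σ(broken) = 5200 kJ
  Bonds formed (products):
    C-C: 3 × 361 = 1083
    C-F: 1 × 469 = 469
    C-H: 9 × 417 = 3753
    Σ(formed) = 5305 kJ
  ΔH_2 = 5200 − 5305 = −105 kJ
ΔH_1 − ΔH_2 = −102 kJ, so reaction 1 has the more negative ΔH; |ΔH_1 − ΔH_2| = 102 kJ.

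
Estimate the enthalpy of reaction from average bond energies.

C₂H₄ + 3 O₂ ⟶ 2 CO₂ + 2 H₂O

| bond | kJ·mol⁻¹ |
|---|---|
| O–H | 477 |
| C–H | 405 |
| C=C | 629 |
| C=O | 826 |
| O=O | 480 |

ΔH ≈ −1523 kJ

Bonds broken (reactants):
  C–H: 4 × 405 = 1620
  C=C: 1 × 629 = 629
  O=O: 3 × 480 = 1440
  Σ(broken) = 3689 kJ
Bonds formed (products):
  C=O: 4 × 826 = 3304
  O–H: 4 × 477 = 1908
  Σ(formed) = 5212 kJ
ΔH = Σ(broken) − Σ(formed) = 3689 − 5212 = −1523 kJ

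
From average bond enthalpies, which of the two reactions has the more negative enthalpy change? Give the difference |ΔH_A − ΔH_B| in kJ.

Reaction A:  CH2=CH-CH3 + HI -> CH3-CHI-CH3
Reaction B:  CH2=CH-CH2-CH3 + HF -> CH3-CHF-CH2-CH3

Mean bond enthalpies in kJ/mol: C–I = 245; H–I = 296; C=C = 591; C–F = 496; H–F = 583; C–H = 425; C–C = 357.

Reaction A:
  Bonds broken (reactants):
    C–C: 1 × 357 = 357
    C–H: 6 × 425 = 2550
    C=C: 1 × 591 = 591
    H–I: 1 × 296 = 296
    Σ(broken) = 3794 kJ
  Bonds formed (products):
    C–C: 2 × 357 = 714
    C–H: 7 × 425 = 2975
    C–I: 1 × 245 = 245
    Σ(formed) = 3934 kJ
  ΔH_A = 3794 − 3934 = −140 kJ
Reaction B:
  Bonds broken (reactants):
    C–C: 2 × 357 = 714
    C–H: 8 × 425 = 3400
    C=C: 1 × 591 = 591
    H–F: 1 × 583 = 583
    Σ(broken) = 5288 kJ
  Bonds formed (products):
    C–C: 3 × 357 = 1071
    C–F: 1 × 496 = 496
    C–H: 9 × 425 = 3825
    Σ(formed) = 5392 kJ
  ΔH_B = 5288 − 5392 = −104 kJ
ΔH_A − ΔH_B = −36 kJ, so reaction A has the more negative ΔH; |ΔH_A − ΔH_B| = 36 kJ.

Reaction A, by 36 kJ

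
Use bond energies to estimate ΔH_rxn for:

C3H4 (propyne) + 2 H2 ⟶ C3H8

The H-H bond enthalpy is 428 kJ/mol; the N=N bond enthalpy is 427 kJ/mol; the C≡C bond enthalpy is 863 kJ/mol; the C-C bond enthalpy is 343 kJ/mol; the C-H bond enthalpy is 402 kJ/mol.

ΔH ≈ −232 kJ

Bonds broken (reactants):
  C≡C: 1 × 863 = 863
  C-C: 1 × 343 = 343
  C-H: 4 × 402 = 1608
  H-H: 2 × 428 = 856
  Σ(broken) = 3670 kJ
Bonds formed (products):
  C-C: 2 × 343 = 686
  C-H: 8 × 402 = 3216
  Σ(formed) = 3902 kJ
ΔH = Σ(broken) − Σ(formed) = 3670 − 3902 = −232 kJ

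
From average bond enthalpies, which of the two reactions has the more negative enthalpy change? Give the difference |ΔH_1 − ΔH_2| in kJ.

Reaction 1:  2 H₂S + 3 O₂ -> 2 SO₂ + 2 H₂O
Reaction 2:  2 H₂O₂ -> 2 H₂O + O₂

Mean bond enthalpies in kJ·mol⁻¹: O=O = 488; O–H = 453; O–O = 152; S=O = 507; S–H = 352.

Reaction 1, by 784 kJ

Reaction 1:
  Bonds broken (reactants):
    O=O: 3 × 488 = 1464
    S–H: 4 × 352 = 1408
    Σ(broken) = 2872 kJ
  Bonds formed (products):
    O–H: 4 × 453 = 1812
    S=O: 4 × 507 = 2028
    Σ(formed) = 3840 kJ
  ΔH_1 = 2872 − 3840 = −968 kJ
Reaction 2:
  Bonds broken (reactants):
    O–H: 4 × 453 = 1812
    O–O: 2 × 152 = 304
    Σ(broken) = 2116 kJ
  Bonds formed (products):
    O–H: 4 × 453 = 1812
    O=O: 1 × 488 = 488
    Σ(formed) = 2300 kJ
  ΔH_2 = 2116 − 2300 = −184 kJ
ΔH_1 − ΔH_2 = −784 kJ, so reaction 1 has the more negative ΔH; |ΔH_1 − ΔH_2| = 784 kJ.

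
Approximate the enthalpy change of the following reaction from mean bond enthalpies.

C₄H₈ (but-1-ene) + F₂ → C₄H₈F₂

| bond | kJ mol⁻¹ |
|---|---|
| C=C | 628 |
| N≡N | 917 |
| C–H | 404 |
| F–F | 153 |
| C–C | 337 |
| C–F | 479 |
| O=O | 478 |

ΔH ≈ −514 kJ

Bonds broken (reactants):
  C–C: 2 × 337 = 674
  C–H: 8 × 404 = 3232
  C=C: 1 × 628 = 628
  F–F: 1 × 153 = 153
  Σ(broken) = 4687 kJ
Bonds formed (products):
  C–C: 3 × 337 = 1011
  C–F: 2 × 479 = 958
  C–H: 8 × 404 = 3232
  Σ(formed) = 5201 kJ
ΔH = Σ(broken) − Σ(formed) = 4687 − 5201 = −514 kJ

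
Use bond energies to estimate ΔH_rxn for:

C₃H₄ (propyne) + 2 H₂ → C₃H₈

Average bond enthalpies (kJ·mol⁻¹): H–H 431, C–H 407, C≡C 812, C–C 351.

ΔH ≈ −305 kJ

Bonds broken (reactants):
  C≡C: 1 × 812 = 812
  C–C: 1 × 351 = 351
  C–H: 4 × 407 = 1628
  H–H: 2 × 431 = 862
  Σ(broken) = 3653 kJ
Bonds formed (products):
  C–C: 2 × 351 = 702
  C–H: 8 × 407 = 3256
  Σ(formed) = 3958 kJ
ΔH = Σ(broken) − Σ(formed) = 3653 − 3958 = −305 kJ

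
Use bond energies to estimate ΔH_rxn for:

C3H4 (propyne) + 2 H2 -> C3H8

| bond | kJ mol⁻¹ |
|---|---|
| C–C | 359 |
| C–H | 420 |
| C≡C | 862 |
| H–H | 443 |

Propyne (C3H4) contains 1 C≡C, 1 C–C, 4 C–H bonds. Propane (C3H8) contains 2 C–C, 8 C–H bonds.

Bonds broken (reactants):
  C≡C: 1 × 862 = 862
  C–C: 1 × 359 = 359
  C–H: 4 × 420 = 1680
  H–H: 2 × 443 = 886
  Σ(broken) = 3787 kJ
Bonds formed (products):
  C–C: 2 × 359 = 718
  C–H: 8 × 420 = 3360
  Σ(formed) = 4078 kJ
ΔH = Σ(broken) − Σ(formed) = 3787 − 4078 = −291 kJ

ΔH ≈ −291 kJ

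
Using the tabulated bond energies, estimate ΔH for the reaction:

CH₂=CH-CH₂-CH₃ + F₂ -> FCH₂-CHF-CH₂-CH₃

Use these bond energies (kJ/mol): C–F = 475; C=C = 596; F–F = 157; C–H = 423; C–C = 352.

Bonds broken (reactants):
  C–C: 2 × 352 = 704
  C–H: 8 × 423 = 3384
  C=C: 1 × 596 = 596
  F–F: 1 × 157 = 157
  Σ(broken) = 4841 kJ
Bonds formed (products):
  C–C: 3 × 352 = 1056
  C–F: 2 × 475 = 950
  C–H: 8 × 423 = 3384
  Σ(formed) = 5390 kJ
ΔH = Σ(broken) − Σ(formed) = 4841 − 5390 = −549 kJ

ΔH ≈ −549 kJ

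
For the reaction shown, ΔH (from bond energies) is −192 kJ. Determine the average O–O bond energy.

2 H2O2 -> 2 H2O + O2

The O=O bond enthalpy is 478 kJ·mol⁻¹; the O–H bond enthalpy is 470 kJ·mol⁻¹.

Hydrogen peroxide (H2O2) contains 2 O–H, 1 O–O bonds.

D(O–O) ≈ 143 kJ/mol

Let D be the O–O bond energy.
Σ(broken) = 4×470 + 2×D = 1880 + 2D
Σ(formed) = 4×470 + 1×478 = 2358
ΔH = Σ(broken) − Σ(formed) = (1880 + 2D) − (2358) = −478 + 2D
Setting this equal to −192 kJ gives 2D = 286, so D = 143 kJ/mol.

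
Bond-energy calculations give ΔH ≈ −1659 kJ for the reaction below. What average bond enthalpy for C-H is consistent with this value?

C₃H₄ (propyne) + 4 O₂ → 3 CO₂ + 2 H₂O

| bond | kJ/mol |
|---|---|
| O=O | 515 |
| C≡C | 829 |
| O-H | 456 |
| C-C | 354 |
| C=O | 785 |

D(C-H) ≈ 408 kJ/mol

Let D be the C-H bond energy.
Σ(broken) = 1×829 + 1×354 + 4×D + 4×515 = 3243 + 4D
Σ(formed) = 6×785 + 4×456 = 6534
ΔH = Σ(broken) − Σ(formed) = (3243 + 4D) − (6534) = −3291 + 4D
Setting this equal to −1659 kJ gives 4D = 1632, so D = 408 kJ/mol.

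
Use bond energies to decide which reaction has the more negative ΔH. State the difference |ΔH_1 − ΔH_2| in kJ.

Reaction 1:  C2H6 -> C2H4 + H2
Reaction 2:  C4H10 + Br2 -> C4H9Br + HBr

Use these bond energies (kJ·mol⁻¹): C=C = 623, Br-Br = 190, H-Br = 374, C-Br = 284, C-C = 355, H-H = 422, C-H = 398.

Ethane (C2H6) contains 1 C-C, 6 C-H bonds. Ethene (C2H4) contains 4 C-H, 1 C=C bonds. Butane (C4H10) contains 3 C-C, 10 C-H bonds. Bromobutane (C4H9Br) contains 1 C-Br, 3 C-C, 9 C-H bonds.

Reaction 2, by 176 kJ

Reaction 1:
  Bonds broken (reactants):
    C-C: 1 × 355 = 355
    C-H: 6 × 398 = 2388
    Σ(broken) = 2743 kJ
  Bonds formed (products):
    C-H: 4 × 398 = 1592
    C=C: 1 × 623 = 623
    H-H: 1 × 422 = 422
    Σ(formed) = 2637 kJ
  ΔH_1 = 2743 − 2637 = +106 kJ
Reaction 2:
  Bonds broken (reactants):
    Br-Br: 1 × 190 = 190
    C-C: 3 × 355 = 1065
    C-H: 10 × 398 = 3980
    Σ(broken) = 5235 kJ
  Bonds formed (products):
    C-Br: 1 × 284 = 284
    C-C: 3 × 355 = 1065
    C-H: 9 × 398 = 3582
    H-Br: 1 × 374 = 374
    Σ(formed) = 5305 kJ
  ΔH_2 = 5235 − 5305 = −70 kJ
ΔH_1 − ΔH_2 = +176 kJ, so reaction 2 has the more negative ΔH; |ΔH_1 − ΔH_2| = 176 kJ.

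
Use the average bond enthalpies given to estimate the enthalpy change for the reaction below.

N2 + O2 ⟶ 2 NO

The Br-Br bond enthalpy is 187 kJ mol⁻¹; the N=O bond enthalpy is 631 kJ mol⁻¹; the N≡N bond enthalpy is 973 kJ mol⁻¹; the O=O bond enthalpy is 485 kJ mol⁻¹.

ΔH ≈ +196 kJ

Bonds broken (reactants):
  N≡N: 1 × 973 = 973
  O=O: 1 × 485 = 485
  Σ(broken) = 1458 kJ
Bonds formed (products):
  N=O: 2 × 631 = 1262
  Σ(formed) = 1262 kJ
ΔH = Σ(broken) − Σ(formed) = 1458 − 1262 = +196 kJ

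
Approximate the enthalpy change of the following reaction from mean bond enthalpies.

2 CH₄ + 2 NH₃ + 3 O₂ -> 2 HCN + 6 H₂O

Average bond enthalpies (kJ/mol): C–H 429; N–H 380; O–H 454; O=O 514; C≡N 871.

Bonds broken (reactants):
  C–H: 8 × 429 = 3432
  N–H: 6 × 380 = 2280
  O=O: 3 × 514 = 1542
  Σ(broken) = 7254 kJ
Bonds formed (products):
  C≡N: 2 × 871 = 1742
  C–H: 2 × 429 = 858
  O–H: 12 × 454 = 5448
  Σ(formed) = 8048 kJ
ΔH = Σ(broken) − Σ(formed) = 7254 − 8048 = −794 kJ

ΔH ≈ −794 kJ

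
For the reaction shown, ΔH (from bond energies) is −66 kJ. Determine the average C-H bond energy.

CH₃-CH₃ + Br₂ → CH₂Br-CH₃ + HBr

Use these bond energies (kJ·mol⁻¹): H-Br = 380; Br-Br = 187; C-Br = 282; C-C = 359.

Let D be the C-H bond energy.
Σ(broken) = 1×187 + 1×359 + 6×D = 546 + 6D
Σ(formed) = 1×282 + 1×359 + 5×D + 1×380 = 1021 + 5D
ΔH = Σ(broken) − Σ(formed) = (546 + 6D) − (1021 + 5D) = −475 + D
Setting this equal to −66 kJ gives D = 409 kJ/mol.

D(C-H) ≈ 409 kJ/mol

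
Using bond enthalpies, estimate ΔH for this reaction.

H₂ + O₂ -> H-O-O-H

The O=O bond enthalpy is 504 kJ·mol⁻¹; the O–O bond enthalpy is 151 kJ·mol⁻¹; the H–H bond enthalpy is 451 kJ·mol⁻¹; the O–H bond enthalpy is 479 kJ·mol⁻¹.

ΔH ≈ −154 kJ

Bonds broken (reactants):
  H–H: 1 × 451 = 451
  O=O: 1 × 504 = 504
  Σ(broken) = 955 kJ
Bonds formed (products):
  O–H: 2 × 479 = 958
  O–O: 1 × 151 = 151
  Σ(formed) = 1109 kJ
ΔH = Σ(broken) − Σ(formed) = 955 − 1109 = −154 kJ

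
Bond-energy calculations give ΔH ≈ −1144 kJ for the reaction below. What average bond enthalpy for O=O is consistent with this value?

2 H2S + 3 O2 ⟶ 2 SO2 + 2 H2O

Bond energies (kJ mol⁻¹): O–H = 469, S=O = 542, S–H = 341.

Let D be the O=O bond energy.
Σ(broken) = 3×D + 4×341 = 1364 + 3D
Σ(formed) = 4×469 + 4×542 = 4044
ΔH = Σ(broken) − Σ(formed) = (1364 + 3D) − (4044) = −2680 + 3D
Setting this equal to −1144 kJ gives 3D = 1536, so D = 512 kJ/mol.

D(O=O) ≈ 512 kJ/mol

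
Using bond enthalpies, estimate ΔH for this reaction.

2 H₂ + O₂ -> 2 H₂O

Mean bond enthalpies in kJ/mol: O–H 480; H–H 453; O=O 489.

Bonds broken (reactants):
  H–H: 2 × 453 = 906
  O=O: 1 × 489 = 489
  Σ(broken) = 1395 kJ
Bonds formed (products):
  O–H: 4 × 480 = 1920
  Σ(formed) = 1920 kJ
ΔH = Σ(broken) − Σ(formed) = 1395 − 1920 = −525 kJ

ΔH ≈ −525 kJ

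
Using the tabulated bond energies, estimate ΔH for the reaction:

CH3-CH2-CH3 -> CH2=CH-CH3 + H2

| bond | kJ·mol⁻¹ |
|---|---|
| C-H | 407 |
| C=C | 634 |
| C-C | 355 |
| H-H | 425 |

Bonds broken (reactants):
  C-C: 2 × 355 = 710
  C-H: 8 × 407 = 3256
  Σ(broken) = 3966 kJ
Bonds formed (products):
  C-C: 1 × 355 = 355
  C-H: 6 × 407 = 2442
  C=C: 1 × 634 = 634
  H-H: 1 × 425 = 425
  Σ(formed) = 3856 kJ
ΔH = Σ(broken) − Σ(formed) = 3966 − 3856 = +110 kJ

ΔH ≈ +110 kJ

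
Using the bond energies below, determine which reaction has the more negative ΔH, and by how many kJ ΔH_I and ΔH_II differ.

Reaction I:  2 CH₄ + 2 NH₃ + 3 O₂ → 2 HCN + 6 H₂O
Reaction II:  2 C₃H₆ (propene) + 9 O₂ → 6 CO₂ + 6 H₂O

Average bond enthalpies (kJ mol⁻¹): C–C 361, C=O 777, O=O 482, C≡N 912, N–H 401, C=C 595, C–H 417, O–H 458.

Reaction I:
  Bonds broken (reactants):
    C–H: 8 × 417 = 3336
    N–H: 6 × 401 = 2406
    O=O: 3 × 482 = 1446
    Σ(broken) = 7188 kJ
  Bonds formed (products):
    C≡N: 2 × 912 = 1824
    C–H: 2 × 417 = 834
    O–H: 12 × 458 = 5496
    Σ(formed) = 8154 kJ
  ΔH_I = 7188 − 8154 = −966 kJ
Reaction II:
  Bonds broken (reactants):
    C–C: 2 × 361 = 722
    C–H: 12 × 417 = 5004
    C=C: 2 × 595 = 1190
    O=O: 9 × 482 = 4338
    Σ(broken) = 11254 kJ
  Bonds formed (products):
    C=O: 12 × 777 = 9324
    O–H: 12 × 458 = 5496
    Σ(formed) = 14820 kJ
  ΔH_II = 11254 − 14820 = −3566 kJ
ΔH_I − ΔH_II = +2600 kJ, so reaction II has the more negative ΔH; |ΔH_I − ΔH_II| = 2600 kJ.

Reaction II, by 2600 kJ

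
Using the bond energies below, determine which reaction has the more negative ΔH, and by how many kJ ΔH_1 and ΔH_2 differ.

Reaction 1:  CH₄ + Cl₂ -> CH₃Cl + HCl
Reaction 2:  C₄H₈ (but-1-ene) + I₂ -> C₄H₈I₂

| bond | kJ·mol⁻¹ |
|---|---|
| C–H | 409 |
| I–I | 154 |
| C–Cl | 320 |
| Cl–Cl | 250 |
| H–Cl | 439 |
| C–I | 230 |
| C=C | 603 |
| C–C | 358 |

Reaction 1:
  Bonds broken (reactants):
    C–H: 4 × 409 = 1636
    Cl–Cl: 1 × 250 = 250
    Σ(broken) = 1886 kJ
  Bonds formed (products):
    C–Cl: 1 × 320 = 320
    C–H: 3 × 409 = 1227
    H–Cl: 1 × 439 = 439
    Σ(formed) = 1986 kJ
  ΔH_1 = 1886 − 1986 = −100 kJ
Reaction 2:
  Bonds broken (reactants):
    C–C: 2 × 358 = 716
    C–H: 8 × 409 = 3272
    C=C: 1 × 603 = 603
    I–I: 1 × 154 = 154
    Σ(broken) = 4745 kJ
  Bonds formed (products):
    C–C: 3 × 358 = 1074
    C–H: 8 × 409 = 3272
    C–I: 2 × 230 = 460
    Σ(formed) = 4806 kJ
  ΔH_2 = 4745 − 4806 = −61 kJ
ΔH_1 − ΔH_2 = −39 kJ, so reaction 1 has the more negative ΔH; |ΔH_1 − ΔH_2| = 39 kJ.

Reaction 1, by 39 kJ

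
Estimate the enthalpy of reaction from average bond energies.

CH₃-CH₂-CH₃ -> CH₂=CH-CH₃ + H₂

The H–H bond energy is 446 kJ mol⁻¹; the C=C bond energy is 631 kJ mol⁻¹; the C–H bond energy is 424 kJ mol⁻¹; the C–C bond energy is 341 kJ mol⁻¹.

Bonds broken (reactants):
  C–C: 2 × 341 = 682
  C–H: 8 × 424 = 3392
  Σ(broken) = 4074 kJ
Bonds formed (products):
  C–C: 1 × 341 = 341
  C–H: 6 × 424 = 2544
  C=C: 1 × 631 = 631
  H–H: 1 × 446 = 446
  Σ(formed) = 3962 kJ
ΔH = Σ(broken) − Σ(formed) = 4074 − 3962 = +112 kJ

ΔH ≈ +112 kJ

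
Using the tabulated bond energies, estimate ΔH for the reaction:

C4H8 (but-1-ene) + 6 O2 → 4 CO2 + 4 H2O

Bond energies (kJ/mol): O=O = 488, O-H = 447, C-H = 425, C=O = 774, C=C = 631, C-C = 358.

ΔH ≈ −2093 kJ

Bonds broken (reactants):
  C-C: 2 × 358 = 716
  C-H: 8 × 425 = 3400
  C=C: 1 × 631 = 631
  O=O: 6 × 488 = 2928
  Σ(broken) = 7675 kJ
Bonds formed (products):
  C=O: 8 × 774 = 6192
  O-H: 8 × 447 = 3576
  Σ(formed) = 9768 kJ
ΔH = Σ(broken) − Σ(formed) = 7675 − 9768 = −2093 kJ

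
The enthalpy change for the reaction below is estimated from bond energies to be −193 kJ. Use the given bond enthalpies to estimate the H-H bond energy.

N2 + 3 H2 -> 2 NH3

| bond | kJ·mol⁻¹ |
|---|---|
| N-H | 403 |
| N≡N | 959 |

D(H-H) ≈ 422 kJ/mol

Let D be the H-H bond energy.
Σ(broken) = 3×D + 1×959 = 959 + 3D
Σ(formed) = 6×403 = 2418
ΔH = Σ(broken) − Σ(formed) = (959 + 3D) − (2418) = −1459 + 3D
Setting this equal to −193 kJ gives 3D = 1266, so D = 422 kJ/mol.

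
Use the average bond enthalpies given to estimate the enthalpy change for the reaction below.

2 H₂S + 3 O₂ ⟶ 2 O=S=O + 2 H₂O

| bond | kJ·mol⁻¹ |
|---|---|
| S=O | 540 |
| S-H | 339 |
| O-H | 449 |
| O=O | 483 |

Bonds broken (reactants):
  O=O: 3 × 483 = 1449
  S-H: 4 × 339 = 1356
  Σ(broken) = 2805 kJ
Bonds formed (products):
  O-H: 4 × 449 = 1796
  S=O: 4 × 540 = 2160
  Σ(formed) = 3956 kJ
ΔH = Σ(broken) − Σ(formed) = 2805 − 3956 = −1151 kJ

ΔH ≈ −1151 kJ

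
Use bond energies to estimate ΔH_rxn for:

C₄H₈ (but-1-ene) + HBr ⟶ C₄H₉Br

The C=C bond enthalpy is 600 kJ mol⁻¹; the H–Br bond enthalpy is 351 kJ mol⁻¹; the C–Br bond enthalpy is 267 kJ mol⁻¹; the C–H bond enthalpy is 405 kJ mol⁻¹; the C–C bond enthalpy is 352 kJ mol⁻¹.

Bonds broken (reactants):
  C–C: 2 × 352 = 704
  C–H: 8 × 405 = 3240
  C=C: 1 × 600 = 600
  H–Br: 1 × 351 = 351
  Σ(broken) = 4895 kJ
Bonds formed (products):
  C–Br: 1 × 267 = 267
  C–C: 3 × 352 = 1056
  C–H: 9 × 405 = 3645
  Σ(formed) = 4968 kJ
ΔH = Σ(broken) − Σ(formed) = 4895 − 4968 = −73 kJ

ΔH ≈ −73 kJ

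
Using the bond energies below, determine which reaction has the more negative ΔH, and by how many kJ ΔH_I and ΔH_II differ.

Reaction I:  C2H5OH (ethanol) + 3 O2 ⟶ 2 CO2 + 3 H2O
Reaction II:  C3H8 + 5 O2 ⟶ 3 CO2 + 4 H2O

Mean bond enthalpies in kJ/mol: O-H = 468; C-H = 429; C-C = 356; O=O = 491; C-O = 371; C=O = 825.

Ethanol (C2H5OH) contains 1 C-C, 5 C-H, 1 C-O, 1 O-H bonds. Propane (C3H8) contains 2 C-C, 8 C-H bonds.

Reaction I:
  Bonds broken (reactants):
    C-C: 1 × 356 = 356
    C-H: 5 × 429 = 2145
    C-O: 1 × 371 = 371
    O-H: 1 × 468 = 468
    O=O: 3 × 491 = 1473
    Σ(broken) = 4813 kJ
  Bonds formed (products):
    C=O: 4 × 825 = 3300
    O-H: 6 × 468 = 2808
    Σ(formed) = 6108 kJ
  ΔH_I = 4813 − 6108 = −1295 kJ
Reaction II:
  Bonds broken (reactants):
    C-C: 2 × 356 = 712
    C-H: 8 × 429 = 3432
    O=O: 5 × 491 = 2455
    Σ(broken) = 6599 kJ
  Bonds formed (products):
    C=O: 6 × 825 = 4950
    O-H: 8 × 468 = 3744
    Σ(formed) = 8694 kJ
  ΔH_II = 6599 − 8694 = −2095 kJ
ΔH_I − ΔH_II = +800 kJ, so reaction II has the more negative ΔH; |ΔH_I − ΔH_II| = 800 kJ.

Reaction II, by 800 kJ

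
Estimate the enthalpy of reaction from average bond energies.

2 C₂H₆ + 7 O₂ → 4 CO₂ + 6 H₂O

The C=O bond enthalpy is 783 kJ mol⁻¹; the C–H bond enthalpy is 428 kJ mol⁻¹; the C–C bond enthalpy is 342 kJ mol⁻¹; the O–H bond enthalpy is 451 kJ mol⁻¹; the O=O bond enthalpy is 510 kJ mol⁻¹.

ΔH ≈ −2286 kJ

Bonds broken (reactants):
  C–C: 2 × 342 = 684
  C–H: 12 × 428 = 5136
  O=O: 7 × 510 = 3570
  Σ(broken) = 9390 kJ
Bonds formed (products):
  C=O: 8 × 783 = 6264
  O–H: 12 × 451 = 5412
  Σ(formed) = 11676 kJ
ΔH = Σ(broken) − Σ(formed) = 9390 − 11676 = −2286 kJ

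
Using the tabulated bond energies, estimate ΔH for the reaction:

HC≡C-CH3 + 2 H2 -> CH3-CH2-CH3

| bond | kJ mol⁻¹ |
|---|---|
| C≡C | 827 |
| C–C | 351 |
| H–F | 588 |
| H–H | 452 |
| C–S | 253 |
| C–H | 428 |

Bonds broken (reactants):
  C≡C: 1 × 827 = 827
  C–C: 1 × 351 = 351
  C–H: 4 × 428 = 1712
  H–H: 2 × 452 = 904
  Σ(broken) = 3794 kJ
Bonds formed (products):
  C–C: 2 × 351 = 702
  C–H: 8 × 428 = 3424
  Σ(formed) = 4126 kJ
ΔH = Σ(broken) − Σ(formed) = 3794 − 4126 = −332 kJ

ΔH ≈ −332 kJ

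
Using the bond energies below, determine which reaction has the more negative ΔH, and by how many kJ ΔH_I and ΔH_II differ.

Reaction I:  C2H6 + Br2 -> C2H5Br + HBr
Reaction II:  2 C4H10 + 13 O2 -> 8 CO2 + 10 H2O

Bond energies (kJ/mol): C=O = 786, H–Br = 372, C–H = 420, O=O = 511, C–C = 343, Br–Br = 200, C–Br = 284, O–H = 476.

Reaction II, by 4959 kJ

Reaction I:
  Bonds broken (reactants):
    Br–Br: 1 × 200 = 200
    C–C: 1 × 343 = 343
    C–H: 6 × 420 = 2520
    Σ(broken) = 3063 kJ
  Bonds formed (products):
    C–Br: 1 × 284 = 284
    C–C: 1 × 343 = 343
    C–H: 5 × 420 = 2100
    H–Br: 1 × 372 = 372
    Σ(formed) = 3099 kJ
  ΔH_I = 3063 − 3099 = −36 kJ
Reaction II:
  Bonds broken (reactants):
    C–C: 6 × 343 = 2058
    C–H: 20 × 420 = 8400
    O=O: 13 × 511 = 6643
    Σ(broken) = 17101 kJ
  Bonds formed (products):
    C=O: 16 × 786 = 12576
    O–H: 20 × 476 = 9520
    Σ(formed) = 22096 kJ
  ΔH_II = 17101 − 22096 = −4995 kJ
ΔH_I − ΔH_II = +4959 kJ, so reaction II has the more negative ΔH; |ΔH_I − ΔH_II| = 4959 kJ.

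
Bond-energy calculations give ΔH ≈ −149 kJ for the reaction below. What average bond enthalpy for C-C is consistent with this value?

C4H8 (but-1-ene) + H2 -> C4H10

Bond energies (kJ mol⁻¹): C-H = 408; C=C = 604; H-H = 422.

Let D be the C-C bond energy.
Σ(broken) = 2×D + 8×408 + 1×604 + 1×422 = 4290 + 2D
Σ(formed) = 3×D + 10×408 = 4080 + 3D
ΔH = Σ(broken) − Σ(formed) = (4290 + 2D) − (4080 + 3D) = +210 − D
Setting this equal to −149 kJ gives D = 359 kJ/mol.

D(C-C) ≈ 359 kJ/mol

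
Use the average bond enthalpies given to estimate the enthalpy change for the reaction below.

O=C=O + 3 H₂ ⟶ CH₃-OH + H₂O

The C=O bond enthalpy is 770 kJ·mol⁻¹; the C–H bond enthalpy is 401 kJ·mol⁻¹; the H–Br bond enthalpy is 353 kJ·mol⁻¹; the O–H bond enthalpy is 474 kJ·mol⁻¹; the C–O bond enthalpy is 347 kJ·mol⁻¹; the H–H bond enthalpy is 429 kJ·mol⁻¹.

Bonds broken (reactants):
  C=O: 2 × 770 = 1540
  H–H: 3 × 429 = 1287
  Σ(broken) = 2827 kJ
Bonds formed (products):
  C–H: 3 × 401 = 1203
  C–O: 1 × 347 = 347
  O–H: 3 × 474 = 1422
  Σ(formed) = 2972 kJ
ΔH = Σ(broken) − Σ(formed) = 2827 − 2972 = −145 kJ

ΔH ≈ −145 kJ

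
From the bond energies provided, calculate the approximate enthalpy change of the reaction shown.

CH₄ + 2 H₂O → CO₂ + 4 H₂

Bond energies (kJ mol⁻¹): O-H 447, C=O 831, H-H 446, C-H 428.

Bonds broken (reactants):
  C-H: 4 × 428 = 1712
  O-H: 4 × 447 = 1788
  Σ(broken) = 3500 kJ
Bonds formed (products):
  C=O: 2 × 831 = 1662
  H-H: 4 × 446 = 1784
  Σ(formed) = 3446 kJ
ΔH = Σ(broken) − Σ(formed) = 3500 − 3446 = +54 kJ

ΔH ≈ +54 kJ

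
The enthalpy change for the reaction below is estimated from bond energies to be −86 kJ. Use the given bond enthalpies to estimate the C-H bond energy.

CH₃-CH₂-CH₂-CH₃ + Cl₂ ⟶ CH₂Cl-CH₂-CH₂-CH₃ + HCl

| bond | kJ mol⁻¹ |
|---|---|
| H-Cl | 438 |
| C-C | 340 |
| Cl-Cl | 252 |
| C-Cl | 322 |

Let D be the C-H bond energy.
Σ(broken) = 3×340 + 10×D + 1×252 = 1272 + 10D
Σ(formed) = 3×340 + 1×322 + 9×D + 1×438 = 1780 + 9D
ΔH = Σ(broken) − Σ(formed) = (1272 + 10D) − (1780 + 9D) = −508 + D
Setting this equal to −86 kJ gives D = 422 kJ/mol.

D(C-H) ≈ 422 kJ/mol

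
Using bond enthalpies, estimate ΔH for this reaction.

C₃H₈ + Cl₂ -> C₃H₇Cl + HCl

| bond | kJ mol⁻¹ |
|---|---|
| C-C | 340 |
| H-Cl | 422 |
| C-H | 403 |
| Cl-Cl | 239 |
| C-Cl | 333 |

Bonds broken (reactants):
  C-C: 2 × 340 = 680
  C-H: 8 × 403 = 3224
  Cl-Cl: 1 × 239 = 239
  Σ(broken) = 4143 kJ
Bonds formed (products):
  C-C: 2 × 340 = 680
  C-Cl: 1 × 333 = 333
  C-H: 7 × 403 = 2821
  H-Cl: 1 × 422 = 422
  Σ(formed) = 4256 kJ
ΔH = Σ(broken) − Σ(formed) = 4143 − 4256 = −113 kJ

ΔH ≈ −113 kJ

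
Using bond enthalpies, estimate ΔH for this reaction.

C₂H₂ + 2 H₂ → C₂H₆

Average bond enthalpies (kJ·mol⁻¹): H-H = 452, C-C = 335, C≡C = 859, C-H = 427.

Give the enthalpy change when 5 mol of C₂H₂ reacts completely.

ΔH = −1400 kJ

Bonds broken (reactants):
  C≡C: 1 × 859 = 859
  C-H: 2 × 427 = 854
  H-H: 2 × 452 = 904
  Σ(broken) = 2617 kJ
Bonds formed (products):
  C-C: 1 × 335 = 335
  C-H: 6 × 427 = 2562
  Σ(formed) = 2897 kJ
ΔH = Σ(broken) − Σ(formed) = 2617 − 2897 = −280 kJ
For 5× the reaction as written: 5 × (−280) = −1400 kJ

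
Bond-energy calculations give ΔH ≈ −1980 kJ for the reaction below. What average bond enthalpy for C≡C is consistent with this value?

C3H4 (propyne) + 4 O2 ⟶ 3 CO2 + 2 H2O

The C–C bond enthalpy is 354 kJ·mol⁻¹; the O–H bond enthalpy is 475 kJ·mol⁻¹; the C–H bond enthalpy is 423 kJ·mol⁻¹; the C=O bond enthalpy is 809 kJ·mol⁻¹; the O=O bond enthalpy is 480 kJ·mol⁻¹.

Let D be the C≡C bond energy.
Σ(broken) = 1×D + 1×354 + 4×423 + 4×480 = 3966 + D
Σ(formed) = 6×809 + 4×475 = 6754
ΔH = Σ(broken) − Σ(formed) = (3966 + D) − (6754) = −2788 + D
Setting this equal to −1980 kJ gives D = 808 kJ/mol.

D(C≡C) ≈ 808 kJ/mol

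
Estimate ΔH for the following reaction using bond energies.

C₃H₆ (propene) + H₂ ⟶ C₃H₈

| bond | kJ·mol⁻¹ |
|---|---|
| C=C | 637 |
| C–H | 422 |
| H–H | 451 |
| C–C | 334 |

Bonds broken (reactants):
  C–C: 1 × 334 = 334
  C–H: 6 × 422 = 2532
  C=C: 1 × 637 = 637
  H–H: 1 × 451 = 451
  Σ(broken) = 3954 kJ
Bonds formed (products):
  C–C: 2 × 334 = 668
  C–H: 8 × 422 = 3376
  Σ(formed) = 4044 kJ
ΔH = Σ(broken) − Σ(formed) = 3954 − 4044 = −90 kJ

ΔH ≈ −90 kJ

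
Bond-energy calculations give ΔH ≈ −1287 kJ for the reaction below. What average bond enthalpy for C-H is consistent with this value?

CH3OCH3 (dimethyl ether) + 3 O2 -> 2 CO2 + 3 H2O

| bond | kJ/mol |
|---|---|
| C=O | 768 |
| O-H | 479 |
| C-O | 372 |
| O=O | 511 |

D(C-H) ≈ 397 kJ/mol

Let D be the C-H bond energy.
Σ(broken) = 6×D + 2×372 + 3×511 = 2277 + 6D
Σ(formed) = 4×768 + 6×479 = 5946
ΔH = Σ(broken) − Σ(formed) = (2277 + 6D) − (5946) = −3669 + 6D
Setting this equal to −1287 kJ gives 6D = 2382, so D = 397 kJ/mol.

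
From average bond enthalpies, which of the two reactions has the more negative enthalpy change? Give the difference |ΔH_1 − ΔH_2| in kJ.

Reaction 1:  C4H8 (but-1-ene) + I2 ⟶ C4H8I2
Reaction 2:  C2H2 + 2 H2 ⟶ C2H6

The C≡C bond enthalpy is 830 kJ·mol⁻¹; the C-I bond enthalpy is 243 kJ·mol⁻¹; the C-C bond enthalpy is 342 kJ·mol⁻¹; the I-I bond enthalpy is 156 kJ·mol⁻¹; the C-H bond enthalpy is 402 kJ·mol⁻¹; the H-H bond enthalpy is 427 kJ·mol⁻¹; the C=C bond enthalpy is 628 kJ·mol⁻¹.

Reaction 2, by 222 kJ

Reaction 1:
  Bonds broken (reactants):
    C-C: 2 × 342 = 684
    C-H: 8 × 402 = 3216
    C=C: 1 × 628 = 628
    I-I: 1 × 156 = 156
    Σ(broken) = 4684 kJ
  Bonds formed (products):
    C-C: 3 × 342 = 1026
    C-H: 8 × 402 = 3216
    C-I: 2 × 243 = 486
    Σ(formed) = 4728 kJ
  ΔH_1 = 4684 − 4728 = −44 kJ
Reaction 2:
  Bonds broken (reactants):
    C≡C: 1 × 830 = 830
    C-H: 2 × 402 = 804
    H-H: 2 × 427 = 854
    Σ(broken) = 2488 kJ
  Bonds formed (products):
    C-C: 1 × 342 = 342
    C-H: 6 × 402 = 2412
    Σ(formed) = 2754 kJ
  ΔH_2 = 2488 − 2754 = −266 kJ
ΔH_1 − ΔH_2 = +222 kJ, so reaction 2 has the more negative ΔH; |ΔH_1 − ΔH_2| = 222 kJ.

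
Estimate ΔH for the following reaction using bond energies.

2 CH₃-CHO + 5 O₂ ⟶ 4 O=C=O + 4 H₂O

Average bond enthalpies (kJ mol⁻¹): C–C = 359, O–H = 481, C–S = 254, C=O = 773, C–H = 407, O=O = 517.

ΔH ≈ −1927 kJ

Bonds broken (reactants):
  C–C: 2 × 359 = 718
  C–H: 8 × 407 = 3256
  C=O: 2 × 773 = 1546
  O=O: 5 × 517 = 2585
  Σ(broken) = 8105 kJ
Bonds formed (products):
  C=O: 8 × 773 = 6184
  O–H: 8 × 481 = 3848
  Σ(formed) = 10032 kJ
ΔH = Σ(broken) − Σ(formed) = 8105 − 10032 = −1927 kJ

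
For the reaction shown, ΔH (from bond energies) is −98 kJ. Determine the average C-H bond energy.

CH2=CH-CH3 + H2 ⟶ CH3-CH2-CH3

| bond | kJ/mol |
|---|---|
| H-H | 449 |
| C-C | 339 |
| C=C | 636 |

D(C-H) ≈ 422 kJ/mol

Let D be the C-H bond energy.
Σ(broken) = 1×339 + 6×D + 1×636 + 1×449 = 1424 + 6D
Σ(formed) = 2×339 + 8×D = 678 + 8D
ΔH = Σ(broken) − Σ(formed) = (1424 + 6D) − (678 + 8D) = +746 − 2D
Setting this equal to −98 kJ gives 2D = 844, so D = 422 kJ/mol.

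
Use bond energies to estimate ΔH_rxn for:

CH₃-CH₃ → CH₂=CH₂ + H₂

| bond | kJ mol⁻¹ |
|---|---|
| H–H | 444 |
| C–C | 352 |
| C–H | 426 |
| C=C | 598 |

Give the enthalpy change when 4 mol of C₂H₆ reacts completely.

ΔH = +648 kJ

Bonds broken (reactants):
  C–C: 1 × 352 = 352
  C–H: 6 × 426 = 2556
  Σ(broken) = 2908 kJ
Bonds formed (products):
  C–H: 4 × 426 = 1704
  C=C: 1 × 598 = 598
  H–H: 1 × 444 = 444
  Σ(formed) = 2746 kJ
ΔH = Σ(broken) − Σ(formed) = 2908 − 2746 = +162 kJ
For 4× the reaction as written: 4 × (+162) = +648 kJ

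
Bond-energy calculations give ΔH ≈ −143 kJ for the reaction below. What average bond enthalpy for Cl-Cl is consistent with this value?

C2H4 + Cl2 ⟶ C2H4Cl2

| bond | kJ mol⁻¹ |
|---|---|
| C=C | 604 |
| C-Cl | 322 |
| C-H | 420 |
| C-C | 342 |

Let D be the Cl-Cl bond energy.
Σ(broken) = 4×420 + 1×604 + 1×D = 2284 + D
Σ(formed) = 1×342 + 2×322 + 4×420 = 2666
ΔH = Σ(broken) − Σ(formed) = (2284 + D) − (2666) = −382 + D
Setting this equal to −143 kJ gives D = 239 kJ/mol.

D(Cl-Cl) ≈ 239 kJ/mol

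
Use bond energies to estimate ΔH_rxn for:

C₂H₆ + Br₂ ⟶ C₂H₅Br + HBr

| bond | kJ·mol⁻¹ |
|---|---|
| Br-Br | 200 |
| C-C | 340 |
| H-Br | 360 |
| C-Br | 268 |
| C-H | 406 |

ΔH ≈ −22 kJ

Bonds broken (reactants):
  Br-Br: 1 × 200 = 200
  C-C: 1 × 340 = 340
  C-H: 6 × 406 = 2436
  Σ(broken) = 2976 kJ
Bonds formed (products):
  C-Br: 1 × 268 = 268
  C-C: 1 × 340 = 340
  C-H: 5 × 406 = 2030
  H-Br: 1 × 360 = 360
  Σ(formed) = 2998 kJ
ΔH = Σ(broken) − Σ(formed) = 2976 − 2998 = −22 kJ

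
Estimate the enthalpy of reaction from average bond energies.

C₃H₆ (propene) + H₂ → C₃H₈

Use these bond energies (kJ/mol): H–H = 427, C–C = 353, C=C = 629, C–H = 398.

ΔH ≈ −93 kJ

Bonds broken (reactants):
  C–C: 1 × 353 = 353
  C–H: 6 × 398 = 2388
  C=C: 1 × 629 = 629
  H–H: 1 × 427 = 427
  Σ(broken) = 3797 kJ
Bonds formed (products):
  C–C: 2 × 353 = 706
  C–H: 8 × 398 = 3184
  Σ(formed) = 3890 kJ
ΔH = Σ(broken) − Σ(formed) = 3797 − 3890 = −93 kJ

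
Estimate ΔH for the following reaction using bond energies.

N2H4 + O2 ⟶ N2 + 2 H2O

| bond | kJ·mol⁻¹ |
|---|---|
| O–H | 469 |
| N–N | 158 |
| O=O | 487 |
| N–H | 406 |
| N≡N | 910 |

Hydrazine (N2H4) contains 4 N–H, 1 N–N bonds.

Bonds broken (reactants):
  N–H: 4 × 406 = 1624
  N–N: 1 × 158 = 158
  O=O: 1 × 487 = 487
  Σ(broken) = 2269 kJ
Bonds formed (products):
  N≡N: 1 × 910 = 910
  O–H: 4 × 469 = 1876
  Σ(formed) = 2786 kJ
ΔH = Σ(broken) − Σ(formed) = 2269 − 2786 = −517 kJ

ΔH ≈ −517 kJ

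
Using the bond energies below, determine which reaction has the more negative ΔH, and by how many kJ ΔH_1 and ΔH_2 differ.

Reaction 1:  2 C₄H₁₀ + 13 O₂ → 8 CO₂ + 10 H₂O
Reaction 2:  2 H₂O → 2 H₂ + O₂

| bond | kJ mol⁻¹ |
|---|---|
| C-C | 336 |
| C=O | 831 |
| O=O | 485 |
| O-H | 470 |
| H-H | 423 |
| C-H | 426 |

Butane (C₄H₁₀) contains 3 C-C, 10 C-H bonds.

Reaction 1:
  Bonds broken (reactants):
    C-C: 6 × 336 = 2016
    C-H: 20 × 426 = 8520
    O=O: 13 × 485 = 6305
    Σ(broken) = 16841 kJ
  Bonds formed (products):
    C=O: 16 × 831 = 13296
    O-H: 20 × 470 = 9400
    Σ(formed) = 22696 kJ
  ΔH_1 = 16841 − 22696 = −5855 kJ
Reaction 2:
  Bonds broken (reactants):
    O-H: 4 × 470 = 1880
    Σ(broken) = 1880 kJ
  Bonds formed (products):
    H-H: 2 × 423 = 846
    O=O: 1 × 485 = 485
    Σ(formed) = 1331 kJ
  ΔH_2 = 1880 − 1331 = +549 kJ
ΔH_1 − ΔH_2 = −6404 kJ, so reaction 1 has the more negative ΔH; |ΔH_1 − ΔH_2| = 6404 kJ.

Reaction 1, by 6404 kJ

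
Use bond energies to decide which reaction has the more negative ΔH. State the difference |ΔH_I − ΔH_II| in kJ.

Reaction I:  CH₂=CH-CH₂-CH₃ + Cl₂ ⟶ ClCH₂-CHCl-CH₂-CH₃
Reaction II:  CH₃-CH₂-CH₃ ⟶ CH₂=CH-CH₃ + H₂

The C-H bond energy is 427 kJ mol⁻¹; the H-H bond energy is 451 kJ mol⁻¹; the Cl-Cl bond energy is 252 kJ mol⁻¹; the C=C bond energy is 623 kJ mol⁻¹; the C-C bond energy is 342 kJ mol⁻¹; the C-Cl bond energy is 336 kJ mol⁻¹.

Reaction I, by 261 kJ

Reaction I:
  Bonds broken (reactants):
    C-C: 2 × 342 = 684
    C-H: 8 × 427 = 3416
    C=C: 1 × 623 = 623
    Cl-Cl: 1 × 252 = 252
    Σ(broken) = 4975 kJ
  Bonds formed (products):
    C-C: 3 × 342 = 1026
    C-Cl: 2 × 336 = 672
    C-H: 8 × 427 = 3416
    Σ(formed) = 5114 kJ
  ΔH_I = 4975 − 5114 = −139 kJ
Reaction II:
  Bonds broken (reactants):
    C-C: 2 × 342 = 684
    C-H: 8 × 427 = 3416
    Σ(broken) = 4100 kJ
  Bonds formed (products):
    C-C: 1 × 342 = 342
    C-H: 6 × 427 = 2562
    C=C: 1 × 623 = 623
    H-H: 1 × 451 = 451
    Σ(formed) = 3978 kJ
  ΔH_II = 4100 − 3978 = +122 kJ
ΔH_I − ΔH_II = −261 kJ, so reaction I has the more negative ΔH; |ΔH_I − ΔH_II| = 261 kJ.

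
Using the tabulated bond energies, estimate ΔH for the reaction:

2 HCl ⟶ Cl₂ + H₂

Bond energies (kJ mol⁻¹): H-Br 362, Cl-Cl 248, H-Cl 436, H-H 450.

ΔH ≈ +174 kJ

Bonds broken (reactants):
  H-Cl: 2 × 436 = 872
  Σ(broken) = 872 kJ
Bonds formed (products):
  Cl-Cl: 1 × 248 = 248
  H-H: 1 × 450 = 450
  Σ(formed) = 698 kJ
ΔH = Σ(broken) − Σ(formed) = 872 − 698 = +174 kJ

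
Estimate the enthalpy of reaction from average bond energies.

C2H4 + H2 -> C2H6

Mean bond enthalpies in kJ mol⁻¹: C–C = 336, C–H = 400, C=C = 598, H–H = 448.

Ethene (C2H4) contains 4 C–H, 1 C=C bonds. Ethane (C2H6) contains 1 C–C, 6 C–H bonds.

Bonds broken (reactants):
  C–H: 4 × 400 = 1600
  C=C: 1 × 598 = 598
  H–H: 1 × 448 = 448
  Σ(broken) = 2646 kJ
Bonds formed (products):
  C–C: 1 × 336 = 336
  C–H: 6 × 400 = 2400
  Σ(formed) = 2736 kJ
ΔH = Σ(broken) − Σ(formed) = 2646 − 2736 = −90 kJ

ΔH ≈ −90 kJ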